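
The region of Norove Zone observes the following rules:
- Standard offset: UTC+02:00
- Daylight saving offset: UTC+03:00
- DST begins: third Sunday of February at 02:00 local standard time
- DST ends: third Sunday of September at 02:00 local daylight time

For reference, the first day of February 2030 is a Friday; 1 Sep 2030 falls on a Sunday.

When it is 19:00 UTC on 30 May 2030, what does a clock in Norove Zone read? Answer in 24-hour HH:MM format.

22:00

1 February 2030 is a Friday, so the first Sunday is February 3 and the third is February 17.
1 September 2030 is a Sunday, so the first Sunday is September 1 and the third is September 15.
At the standard offset (UTC+02:00), 19:00 UTC + 2h = 21:00 Norove Zone standard time.
Daylight saving runs 17 February – 15 September; the standard-time date in Norove Zone, 30 May 2030, is inside that window, so Norove Zone is at UTC+03:00.
19:00 UTC + 3h = 22:00 local.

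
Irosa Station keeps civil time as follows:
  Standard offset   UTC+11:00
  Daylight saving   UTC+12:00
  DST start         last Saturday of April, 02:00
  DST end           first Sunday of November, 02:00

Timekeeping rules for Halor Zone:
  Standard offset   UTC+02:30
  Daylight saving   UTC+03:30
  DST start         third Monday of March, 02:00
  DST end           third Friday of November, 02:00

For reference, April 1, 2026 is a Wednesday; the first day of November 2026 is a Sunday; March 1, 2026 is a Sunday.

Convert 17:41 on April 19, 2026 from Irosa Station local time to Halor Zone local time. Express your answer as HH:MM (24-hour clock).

1 April 2026 is a Wednesday, so Saturdays fall on 4, 11, 18, 25; the last is April 25.
1 November 2026 is a Sunday, so the first Sunday is November 1.
April 19, 2026 is outside the daylight-saving period (25 April – 1 November), so Irosa Station is on standard time, UTC+11:00.
17:41 Irosa Station − 11h = 06:41 UTC.
1 March 2026 is a Sunday, so the first Monday is March 2 and the third is March 16.
1 November 2026 is a Sunday, so the first Friday is November 6 and the third is November 20.
At the standard offset (UTC+02:30), 06:41 UTC + 2h30m = 09:11 Halor Zone standard time.
The standard-time date in Halor Zone, April 19, 2026, falls between 16 March and 20 November, so daylight saving is in effect and Halor Zone is at UTC+03:30.
06:41 UTC + 3h30m = 10:11 Halor Zone.

10:11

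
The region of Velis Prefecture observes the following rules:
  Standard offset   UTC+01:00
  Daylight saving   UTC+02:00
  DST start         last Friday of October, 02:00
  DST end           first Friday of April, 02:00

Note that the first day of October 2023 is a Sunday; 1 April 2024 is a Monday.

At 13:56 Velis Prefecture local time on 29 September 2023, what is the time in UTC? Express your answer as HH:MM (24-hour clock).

12:56

1 October 2023 is a Sunday, so Fridays fall on 6, 13, 20, 27; the last is October 27.
1 April 2024 is a Monday, so the first Friday is April 5.
29 September 2023 is outside the daylight-saving period (27 October 2023 – 5 April 2024), so Velis Prefecture is on standard time, UTC+01:00.
13:56 local − 1h = 12:56 UTC.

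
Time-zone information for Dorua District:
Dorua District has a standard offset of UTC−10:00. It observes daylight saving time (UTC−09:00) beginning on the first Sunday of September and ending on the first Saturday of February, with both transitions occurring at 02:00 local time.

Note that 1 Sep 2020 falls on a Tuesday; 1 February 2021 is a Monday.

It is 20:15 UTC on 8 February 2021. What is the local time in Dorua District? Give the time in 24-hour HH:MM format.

10:15

1 September 2020 is a Tuesday, so the first Sunday is September 6.
1 February 2021 is a Monday, so the first Saturday is February 6.
At the standard offset (UTC−10:00), 20:15 UTC − 10h = 10:15 Dorua District standard time.
Daylight saving runs 6 September 2020 – 6 February 2021; the standard-time date in Dorua District, 8 February 2021, is outside that window, so Dorua District is on standard time at UTC−10:00.
20:15 UTC − 10h = 10:15 local.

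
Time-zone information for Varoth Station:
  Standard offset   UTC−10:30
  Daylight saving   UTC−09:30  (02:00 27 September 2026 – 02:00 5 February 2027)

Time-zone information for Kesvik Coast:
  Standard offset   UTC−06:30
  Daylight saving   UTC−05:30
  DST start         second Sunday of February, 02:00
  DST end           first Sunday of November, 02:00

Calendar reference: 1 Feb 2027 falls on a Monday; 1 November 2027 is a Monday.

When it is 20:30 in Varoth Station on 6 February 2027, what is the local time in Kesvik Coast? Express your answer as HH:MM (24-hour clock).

Daylight saving runs 27 September 2026 – 5 February 2027; 6 February 2027 is outside that window, so Varoth Station is on standard time at UTC−10:30.
20:30 Varoth Station + 10h30m = 07:00 UTC (rolling into the next day, 7 February 2027).
1 February 2027 is a Monday, so the first Sunday is February 7 and the second is February 14.
1 November 2027 is a Monday, so the first Sunday is November 7.
At the standard offset (UTC−06:30), 07:00 UTC − 6h30m = 00:30 Kesvik Coast standard time.
The standard-time date in Kesvik Coast, 7 February 2027, does not fall between 14 February and 7 November, so daylight saving is not in effect and Kesvik Coast is at UTC−06:30.
07:00 UTC − 6h30m = 00:30 Kesvik Coast.

00:30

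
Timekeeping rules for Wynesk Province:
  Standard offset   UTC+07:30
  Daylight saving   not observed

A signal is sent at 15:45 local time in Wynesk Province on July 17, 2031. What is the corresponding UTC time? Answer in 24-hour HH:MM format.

Wynesk Province has no daylight saving, so its offset is UTC+07:30 year-round.
15:45 local − 7h30m = 08:15 UTC.

08:15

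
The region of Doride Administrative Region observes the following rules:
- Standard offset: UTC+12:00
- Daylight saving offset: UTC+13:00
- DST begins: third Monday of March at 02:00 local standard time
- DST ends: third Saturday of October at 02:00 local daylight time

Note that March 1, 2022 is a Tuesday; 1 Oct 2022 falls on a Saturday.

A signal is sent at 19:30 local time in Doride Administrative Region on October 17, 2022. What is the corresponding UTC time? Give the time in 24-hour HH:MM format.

1 March 2022 is a Tuesday, so the first Monday is March 7 and the third is March 21.
1 October 2022 is a Saturday, so the first Saturday is October 1 and the third is October 15.
October 17, 2022 is outside the daylight-saving period (21 March – 15 October), so Doride Administrative Region is on standard time, UTC+12:00.
19:30 local − 12h = 07:30 UTC.

07:30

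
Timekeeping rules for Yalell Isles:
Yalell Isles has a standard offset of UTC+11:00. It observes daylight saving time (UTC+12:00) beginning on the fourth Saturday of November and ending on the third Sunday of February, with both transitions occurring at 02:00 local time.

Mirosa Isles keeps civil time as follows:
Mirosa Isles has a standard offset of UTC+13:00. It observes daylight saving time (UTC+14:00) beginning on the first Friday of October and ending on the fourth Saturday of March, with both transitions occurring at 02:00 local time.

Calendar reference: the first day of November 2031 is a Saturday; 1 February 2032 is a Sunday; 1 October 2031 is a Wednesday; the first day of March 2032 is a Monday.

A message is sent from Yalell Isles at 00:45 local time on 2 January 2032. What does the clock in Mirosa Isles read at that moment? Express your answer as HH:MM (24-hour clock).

1 November 2031 is a Saturday, so the first Saturday is November 1 and the fourth is November 22.
1 February 2032 is a Sunday, so the first Sunday is February 1 and the third is February 15.
Daylight saving runs 22 November 2031 – 15 February 2032; 2 January 2032 is inside that window, so Yalell Isles is at UTC+12:00.
00:45 Yalell Isles − 12h = 12:45 UTC (rolling into the previous day, 1 January 2032).
1 October 2031 is a Wednesday, so the first Friday is October 3.
1 March 2032 is a Monday, so the first Saturday is March 6 and the fourth is March 27.
At the standard offset (UTC+13:00), 12:45 UTC + 13h = 01:45 Mirosa Isles standard time (rolling into the next day, 2 January 2032).
Daylight saving runs 3 October 2031 – 27 March 2032; the standard-time date in Mirosa Isles, 2 January 2032, is inside that window, so Mirosa Isles is at UTC+14:00.
12:45 UTC + 14h = 02:45 Mirosa Isles (rolling into the next day, 2 January 2032).

02:45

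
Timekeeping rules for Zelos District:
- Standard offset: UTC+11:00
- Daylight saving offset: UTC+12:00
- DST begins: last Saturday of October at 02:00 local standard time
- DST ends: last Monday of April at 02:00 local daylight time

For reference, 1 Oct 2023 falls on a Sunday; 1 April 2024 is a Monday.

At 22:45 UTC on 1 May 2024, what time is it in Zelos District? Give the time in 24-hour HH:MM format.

09:45

1 October 2023 is a Sunday, so Saturdays fall on 7, 14, 21, 28; the last is October 28.
1 April 2024 is a Monday, so Mondays fall on 1, 8, 15, 22, 29; the last is April 29.
At the standard offset (UTC+11:00), 22:45 UTC + 11h = 09:45 Zelos District standard time (rolling into the next day, 2 May 2024).
Daylight saving runs 28 October 2023 – 29 April 2024; the standard-time date in Zelos District, 2 May 2024, is outside that window, so Zelos District is on standard time at UTC+11:00.
22:45 UTC + 11h = 09:45 local (rolling into the next day, 2 May 2024).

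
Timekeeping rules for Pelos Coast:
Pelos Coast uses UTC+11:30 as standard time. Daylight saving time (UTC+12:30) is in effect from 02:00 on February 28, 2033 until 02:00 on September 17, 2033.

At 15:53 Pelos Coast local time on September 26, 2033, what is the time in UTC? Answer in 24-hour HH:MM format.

September 26, 2033 does not fall between 28 February and 17 September, so daylight saving is not in effect and Pelos Coast is at UTC+11:30.
15:53 local − 11h30m = 04:23 UTC.

04:23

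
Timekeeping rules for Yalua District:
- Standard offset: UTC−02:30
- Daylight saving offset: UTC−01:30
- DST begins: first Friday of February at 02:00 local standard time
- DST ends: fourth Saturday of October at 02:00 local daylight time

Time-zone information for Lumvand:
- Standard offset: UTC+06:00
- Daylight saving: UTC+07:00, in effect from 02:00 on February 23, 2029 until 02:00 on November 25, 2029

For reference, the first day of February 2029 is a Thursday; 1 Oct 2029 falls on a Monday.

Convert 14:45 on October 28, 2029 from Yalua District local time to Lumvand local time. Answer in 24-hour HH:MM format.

1 February 2029 is a Thursday, so the first Friday is February 2.
1 October 2029 is a Monday, so the first Saturday is October 6 and the fourth is October 27.
October 28, 2029 is outside the daylight-saving period (2 February – 27 October), so Yalua District is on standard time, UTC−02:30.
14:45 Yalua District + 2h30m = 17:15 UTC.
At the standard offset (UTC+06:00), 17:15 UTC + 6h = 23:15 Lumvand standard time.
Daylight saving runs 23 February – 25 November; the standard-time date in Lumvand, October 28, 2029, is inside that window, so Lumvand is at UTC+07:00.
17:15 UTC + 7h = 00:15 Lumvand (rolling into the next day, 29 October 2029).

00:15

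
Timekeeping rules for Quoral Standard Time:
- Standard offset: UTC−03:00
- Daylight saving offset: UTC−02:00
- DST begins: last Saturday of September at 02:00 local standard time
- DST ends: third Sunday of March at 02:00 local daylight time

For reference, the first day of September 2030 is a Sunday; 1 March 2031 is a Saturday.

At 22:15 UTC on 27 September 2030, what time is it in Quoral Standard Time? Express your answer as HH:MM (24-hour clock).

19:15

1 September 2030 is a Sunday, so Saturdays fall on 7, 14, 21, 28; the last is September 28.
1 March 2031 is a Saturday, so the first Sunday is March 2 and the third is March 16.
At the standard offset (UTC−03:00), 22:15 UTC − 3h = 19:15 Quoral Standard Time standard time.
The standard-time date in Quoral Standard Time, 27 September 2030, does not fall between 28 September 2030 and 16 March 2031, so daylight saving is not in effect and Quoral Standard Time is at UTC−03:00.
22:15 UTC − 3h = 19:15 local.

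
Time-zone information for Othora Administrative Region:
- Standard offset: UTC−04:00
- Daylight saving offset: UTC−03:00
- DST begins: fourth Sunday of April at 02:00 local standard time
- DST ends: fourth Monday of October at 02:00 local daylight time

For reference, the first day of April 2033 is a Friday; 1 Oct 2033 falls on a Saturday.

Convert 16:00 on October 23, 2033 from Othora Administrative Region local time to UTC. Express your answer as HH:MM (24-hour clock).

19:00

1 April 2033 is a Friday, so the first Sunday is April 3 and the fourth is April 24.
1 October 2033 is a Saturday, so the first Monday is October 3 and the fourth is October 24.
October 23, 2033 lies within the daylight-saving period (24 April – 24 October), so Othora Administrative Region is on daylight time, UTC−03:00.
16:00 local + 3h = 19:00 UTC.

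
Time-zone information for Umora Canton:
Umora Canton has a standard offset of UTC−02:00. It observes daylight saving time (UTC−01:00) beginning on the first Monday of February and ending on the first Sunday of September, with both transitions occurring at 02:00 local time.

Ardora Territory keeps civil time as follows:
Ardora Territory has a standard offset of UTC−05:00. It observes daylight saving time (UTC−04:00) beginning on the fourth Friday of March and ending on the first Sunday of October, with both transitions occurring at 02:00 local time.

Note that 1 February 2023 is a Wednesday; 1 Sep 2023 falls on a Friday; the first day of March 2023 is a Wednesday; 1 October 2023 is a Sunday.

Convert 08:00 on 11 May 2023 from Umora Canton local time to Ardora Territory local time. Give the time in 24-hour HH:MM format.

1 February 2023 is a Wednesday, so the first Monday is February 6.
1 September 2023 is a Friday, so the first Sunday is September 3.
Daylight saving runs 6 February – 3 September; 11 May 2023 is inside that window, so Umora Canton is at UTC−01:00.
08:00 Umora Canton + 1h = 09:00 UTC.
1 March 2023 is a Wednesday, so the first Friday is March 3 and the fourth is March 24.
1 October 2023 is a Sunday, so the first Sunday is October 1.
At the standard offset (UTC−05:00), 09:00 UTC − 5h = 04:00 Ardora Territory standard time.
The standard-time date in Ardora Territory, 11 May 2023, lies within the daylight-saving period (24 March – 1 October), so Ardora Territory is on daylight time, UTC−04:00.
09:00 UTC − 4h = 05:00 Ardora Territory.

05:00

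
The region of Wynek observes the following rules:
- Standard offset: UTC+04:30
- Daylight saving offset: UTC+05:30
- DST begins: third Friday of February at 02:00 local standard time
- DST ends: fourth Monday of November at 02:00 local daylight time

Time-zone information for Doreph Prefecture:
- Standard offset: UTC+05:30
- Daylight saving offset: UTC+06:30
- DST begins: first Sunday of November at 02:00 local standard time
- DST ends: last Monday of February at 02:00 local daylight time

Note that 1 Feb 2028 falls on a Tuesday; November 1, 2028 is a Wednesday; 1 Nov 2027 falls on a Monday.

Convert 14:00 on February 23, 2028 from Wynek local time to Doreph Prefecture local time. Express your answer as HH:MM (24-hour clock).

1 February 2028 is a Tuesday, so the first Friday is February 4 and the third is February 18.
1 November 2028 is a Wednesday, so the first Monday is November 6 and the fourth is November 27.
February 23, 2028 falls between 18 February and 27 November, so daylight saving is in effect and Wynek is at UTC+05:30.
14:00 Wynek − 5h30m = 08:30 UTC.
1 November 2027 is a Monday, so the first Sunday is November 7.
1 February 2028 is a Tuesday, so Mondays fall on 7, 14, 21, 28; the last is February 28.
At the standard offset (UTC+05:30), 08:30 UTC + 5h30m = 14:00 Doreph Prefecture standard time.
Daylight saving runs 7 November 2027 – 28 February 2028; the standard-time date in Doreph Prefecture, February 23, 2028, is inside that window, so Doreph Prefecture is at UTC+06:30.
08:30 UTC + 6h30m = 15:00 Doreph Prefecture.

15:00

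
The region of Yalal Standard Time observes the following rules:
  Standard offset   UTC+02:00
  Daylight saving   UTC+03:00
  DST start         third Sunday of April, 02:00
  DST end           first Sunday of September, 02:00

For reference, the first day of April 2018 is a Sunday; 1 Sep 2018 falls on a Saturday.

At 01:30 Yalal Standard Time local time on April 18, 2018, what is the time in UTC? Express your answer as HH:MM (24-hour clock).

22:30

1 April 2018 is a Sunday, so the first Sunday is April 1 and the third is April 15.
1 September 2018 is a Saturday, so the first Sunday is September 2.
Daylight saving runs 15 April – 2 September; April 18, 2018 is inside that window, so Yalal Standard Time is at UTC+03:00.
01:30 local − 3h = 22:30 UTC (rolling into the previous day, 17 April 2018).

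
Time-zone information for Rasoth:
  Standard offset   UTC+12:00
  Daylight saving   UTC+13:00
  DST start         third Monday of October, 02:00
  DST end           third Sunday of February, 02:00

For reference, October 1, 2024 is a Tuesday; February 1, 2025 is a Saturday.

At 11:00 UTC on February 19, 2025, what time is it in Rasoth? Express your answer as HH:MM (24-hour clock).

1 October 2024 is a Tuesday, so the first Monday is October 7 and the third is October 21.
1 February 2025 is a Saturday, so the first Sunday is February 2 and the third is February 16.
At the standard offset (UTC+12:00), 11:00 UTC + 12h = 23:00 Rasoth standard time.
Daylight saving runs 21 October 2024 – 16 February 2025; the standard-time date in Rasoth, February 19, 2025, is outside that window, so Rasoth is on standard time at UTC+12:00.
11:00 UTC + 12h = 23:00 local.

23:00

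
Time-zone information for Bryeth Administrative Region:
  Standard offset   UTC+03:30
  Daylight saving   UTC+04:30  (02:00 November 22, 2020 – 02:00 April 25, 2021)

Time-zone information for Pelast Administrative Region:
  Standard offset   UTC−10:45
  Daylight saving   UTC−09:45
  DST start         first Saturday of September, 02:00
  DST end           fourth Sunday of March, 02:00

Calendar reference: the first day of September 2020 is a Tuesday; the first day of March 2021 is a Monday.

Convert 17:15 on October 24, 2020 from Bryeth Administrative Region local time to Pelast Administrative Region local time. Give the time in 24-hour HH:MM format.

October 24, 2020 does not fall between 22 November 2020 and 25 April 2021, so daylight saving is not in effect and Bryeth Administrative Region is at UTC+03:30.
17:15 Bryeth Administrative Region − 3h30m = 13:45 UTC.
1 September 2020 is a Tuesday, so the first Saturday is September 5.
1 March 2021 is a Monday, so the first Sunday is March 7 and the fourth is March 28.
At the standard offset (UTC−10:45), 13:45 UTC − 10h45m = 03:00 Pelast Administrative Region standard time.
The standard-time date in Pelast Administrative Region, October 24, 2020, falls between 5 September 2020 and 28 March 2021, so daylight saving is in effect and Pelast Administrative Region is at UTC−09:45.
13:45 UTC − 9h45m = 04:00 Pelast Administrative Region.

04:00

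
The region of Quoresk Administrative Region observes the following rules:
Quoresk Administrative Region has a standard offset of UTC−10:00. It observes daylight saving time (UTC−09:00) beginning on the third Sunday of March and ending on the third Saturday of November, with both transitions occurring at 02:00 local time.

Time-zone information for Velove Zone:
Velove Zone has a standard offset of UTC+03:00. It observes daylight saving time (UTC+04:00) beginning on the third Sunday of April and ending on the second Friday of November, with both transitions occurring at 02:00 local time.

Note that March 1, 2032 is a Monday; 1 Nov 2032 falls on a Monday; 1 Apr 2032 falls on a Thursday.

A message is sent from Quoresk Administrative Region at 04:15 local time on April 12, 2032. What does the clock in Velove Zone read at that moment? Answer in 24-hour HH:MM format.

16:15

1 March 2032 is a Monday, so the first Sunday is March 7 and the third is March 21.
1 November 2032 is a Monday, so the first Saturday is November 6 and the third is November 20.
Daylight saving runs 21 March – 20 November; April 12, 2032 is inside that window, so Quoresk Administrative Region is at UTC−09:00.
04:15 Quoresk Administrative Region + 9h = 13:15 UTC.
1 April 2032 is a Thursday, so the first Sunday is April 4 and the third is April 18.
1 November 2032 is a Monday, so the first Friday is November 5 and the second is November 12.
At the standard offset (UTC+03:00), 13:15 UTC + 3h = 16:15 Velove Zone standard time.
The standard-time date in Velove Zone, April 12, 2032, is outside the daylight-saving period (18 April – 12 November), so Velove Zone is on standard time, UTC+03:00.
13:15 UTC + 3h = 16:15 Velove Zone.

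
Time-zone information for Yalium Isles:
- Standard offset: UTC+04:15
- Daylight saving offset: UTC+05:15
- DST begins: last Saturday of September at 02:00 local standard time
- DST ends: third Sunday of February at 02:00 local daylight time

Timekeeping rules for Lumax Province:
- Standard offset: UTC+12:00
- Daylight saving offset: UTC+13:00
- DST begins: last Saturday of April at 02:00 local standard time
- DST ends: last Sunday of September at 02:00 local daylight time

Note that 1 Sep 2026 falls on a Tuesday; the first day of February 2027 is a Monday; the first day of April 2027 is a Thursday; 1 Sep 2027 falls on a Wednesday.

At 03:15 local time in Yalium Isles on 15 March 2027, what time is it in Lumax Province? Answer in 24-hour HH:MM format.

1 September 2026 is a Tuesday, so Saturdays fall on 5, 12, 19, 26; the last is September 26.
1 February 2027 is a Monday, so the first Sunday is February 7 and the third is February 21.
15 March 2027 is outside the daylight-saving period (26 September 2026 – 21 February 2027), so Yalium Isles is on standard time, UTC+04:15.
03:15 Yalium Isles − 4h15m = 23:00 UTC (rolling into the previous day, 14 March 2027).
1 April 2027 is a Thursday, so Saturdays fall on 3, 10, 17, 24; the last is April 24.
1 September 2027 is a Wednesday, so Sundays fall on 5, 12, 19, 26; the last is September 26.
At the standard offset (UTC+12:00), 23:00 UTC + 12h = 11:00 Lumax Province standard time (rolling into the next day, 15 March 2027).
The standard-time date in Lumax Province, 15 March 2027, does not fall between 24 April and 26 September, so daylight saving is not in effect and Lumax Province is at UTC+12:00.
23:00 UTC + 12h = 11:00 Lumax Province (rolling into the next day, 15 March 2027).

11:00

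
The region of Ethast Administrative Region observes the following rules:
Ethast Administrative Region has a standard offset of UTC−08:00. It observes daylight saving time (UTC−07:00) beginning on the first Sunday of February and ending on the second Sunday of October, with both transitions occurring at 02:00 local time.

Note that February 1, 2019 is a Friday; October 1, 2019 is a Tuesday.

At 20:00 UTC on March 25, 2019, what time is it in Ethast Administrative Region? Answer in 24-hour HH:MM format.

13:00

1 February 2019 is a Friday, so the first Sunday is February 3.
1 October 2019 is a Tuesday, so the first Sunday is October 6 and the second is October 13.
At the standard offset (UTC−08:00), 20:00 UTC − 8h = 12:00 Ethast Administrative Region standard time.
Daylight saving runs 3 February – 13 October; the standard-time date in Ethast Administrative Region, March 25, 2019, is inside that window, so Ethast Administrative Region is at UTC−07:00.
20:00 UTC − 7h = 13:00 local.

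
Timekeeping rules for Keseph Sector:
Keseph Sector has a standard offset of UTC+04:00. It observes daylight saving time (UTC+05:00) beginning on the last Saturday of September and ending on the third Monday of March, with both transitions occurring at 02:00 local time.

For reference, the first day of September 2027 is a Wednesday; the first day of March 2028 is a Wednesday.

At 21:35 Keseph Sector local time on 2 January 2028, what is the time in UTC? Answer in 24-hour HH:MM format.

16:35

1 September 2027 is a Wednesday, so Saturdays fall on 4, 11, 18, 25; the last is September 25.
1 March 2028 is a Wednesday, so the first Monday is March 6 and the third is March 20.
2 January 2028 lies within the daylight-saving period (25 September 2027 – 20 March 2028), so Keseph Sector is on daylight time, UTC+05:00.
21:35 local − 5h = 16:35 UTC.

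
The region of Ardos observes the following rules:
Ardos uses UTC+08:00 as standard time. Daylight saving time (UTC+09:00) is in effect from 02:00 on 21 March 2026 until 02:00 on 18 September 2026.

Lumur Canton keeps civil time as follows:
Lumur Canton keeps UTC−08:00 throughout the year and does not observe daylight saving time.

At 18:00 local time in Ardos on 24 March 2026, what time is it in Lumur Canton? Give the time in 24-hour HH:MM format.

Daylight saving runs 21 March – 18 September; 24 March 2026 is inside that window, so Ardos is at UTC+09:00.
18:00 Ardos − 9h = 09:00 UTC.
Lumur Canton stays on UTC−08:00 all year.
09:00 UTC − 8h = 01:00 Lumur Canton.

01:00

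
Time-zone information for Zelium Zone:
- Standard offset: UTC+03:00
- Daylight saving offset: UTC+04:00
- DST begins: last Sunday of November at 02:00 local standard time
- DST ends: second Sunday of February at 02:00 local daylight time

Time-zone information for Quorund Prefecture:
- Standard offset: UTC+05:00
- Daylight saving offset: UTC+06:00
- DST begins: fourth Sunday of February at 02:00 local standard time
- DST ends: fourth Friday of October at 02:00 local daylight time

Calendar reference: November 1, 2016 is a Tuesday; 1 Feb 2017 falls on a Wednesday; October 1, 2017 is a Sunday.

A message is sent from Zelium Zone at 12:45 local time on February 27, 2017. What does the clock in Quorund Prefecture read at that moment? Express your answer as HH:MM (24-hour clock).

1 November 2016 is a Tuesday, so Sundays fall on 6, 13, 20, 27; the last is November 27.
1 February 2017 is a Wednesday, so the first Sunday is February 5 and the second is February 12.
February 27, 2017 does not fall between 27 November 2016 and 12 February 2017, so daylight saving is not in effect and Zelium Zone is at UTC+03:00.
12:45 Zelium Zone − 3h = 09:45 UTC.
1 February 2017 is a Wednesday, so the first Sunday is February 5 and the fourth is February 26.
1 October 2017 is a Sunday, so the first Friday is October 6 and the fourth is October 27.
At the standard offset (UTC+05:00), 09:45 UTC + 5h = 14:45 Quorund Prefecture standard time.
The standard-time date in Quorund Prefecture, February 27, 2017, falls between 26 February and 27 October, so daylight saving is in effect and Quorund Prefecture is at UTC+06:00.
09:45 UTC + 6h = 15:45 Quorund Prefecture.

15:45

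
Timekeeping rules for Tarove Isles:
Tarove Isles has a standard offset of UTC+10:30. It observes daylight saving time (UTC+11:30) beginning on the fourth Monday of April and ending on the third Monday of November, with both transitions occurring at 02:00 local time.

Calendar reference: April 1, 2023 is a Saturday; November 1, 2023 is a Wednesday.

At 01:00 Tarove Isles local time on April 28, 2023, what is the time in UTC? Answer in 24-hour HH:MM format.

1 April 2023 is a Saturday, so the first Monday is April 3 and the fourth is April 24.
1 November 2023 is a Wednesday, so the first Monday is November 6 and the third is November 20.
April 28, 2023 lies within the daylight-saving period (24 April – 20 November), so Tarove Isles is on daylight time, UTC+11:30.
01:00 local − 11h30m = 13:30 UTC (rolling into the previous day, 27 April 2023).

13:30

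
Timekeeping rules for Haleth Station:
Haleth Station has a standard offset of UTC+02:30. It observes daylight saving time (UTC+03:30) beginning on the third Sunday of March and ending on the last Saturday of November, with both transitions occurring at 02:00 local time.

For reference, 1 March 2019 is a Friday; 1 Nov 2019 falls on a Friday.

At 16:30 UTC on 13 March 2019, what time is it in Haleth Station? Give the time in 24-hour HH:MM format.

1 March 2019 is a Friday, so the first Sunday is March 3 and the third is March 17.
1 November 2019 is a Friday, so Saturdays fall on 2, 9, 16, 23, 30; the last is November 30.
At the standard offset (UTC+02:30), 16:30 UTC + 2h30m = 19:00 Haleth Station standard time.
The standard-time date in Haleth Station, 13 March 2019, does not fall between 17 March and 30 November, so daylight saving is not in effect and Haleth Station is at UTC+02:30.
16:30 UTC + 2h30m = 19:00 local.

19:00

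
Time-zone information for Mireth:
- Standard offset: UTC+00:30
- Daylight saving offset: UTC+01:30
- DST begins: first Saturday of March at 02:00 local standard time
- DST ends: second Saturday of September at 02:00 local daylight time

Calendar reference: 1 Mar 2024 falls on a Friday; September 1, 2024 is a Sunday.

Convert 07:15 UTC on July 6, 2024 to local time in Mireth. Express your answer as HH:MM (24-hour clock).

08:45

1 March 2024 is a Friday, so the first Saturday is March 2.
1 September 2024 is a Sunday, so the first Saturday is September 7 and the second is September 14.
At the standard offset (UTC+00:30), 07:15 UTC + 0h30m = 07:45 Mireth standard time.
The standard-time date in Mireth, July 6, 2024, falls between 2 March and 14 September, so daylight saving is in effect and Mireth is at UTC+01:30.
07:15 UTC + 1h30m = 08:45 local.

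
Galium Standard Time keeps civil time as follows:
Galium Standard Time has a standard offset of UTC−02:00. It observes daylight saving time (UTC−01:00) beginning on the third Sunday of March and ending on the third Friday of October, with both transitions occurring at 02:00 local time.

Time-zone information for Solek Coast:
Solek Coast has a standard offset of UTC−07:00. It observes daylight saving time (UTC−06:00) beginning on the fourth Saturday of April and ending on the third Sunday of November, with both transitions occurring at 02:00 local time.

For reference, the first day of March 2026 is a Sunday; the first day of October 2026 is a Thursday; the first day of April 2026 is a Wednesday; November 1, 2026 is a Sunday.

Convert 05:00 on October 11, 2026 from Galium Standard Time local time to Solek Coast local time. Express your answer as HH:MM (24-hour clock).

1 March 2026 is a Sunday, so the first Sunday is March 1 and the third is March 15.
1 October 2026 is a Thursday, so the first Friday is October 2 and the third is October 16.
Daylight saving runs 15 March – 16 October; October 11, 2026 is inside that window, so Galium Standard Time is at UTC−01:00.
05:00 Galium Standard Time + 1h = 06:00 UTC.
1 April 2026 is a Wednesday, so the first Saturday is April 4 and the fourth is April 25.
1 November 2026 is a Sunday, so the first Sunday is November 1 and the third is November 15.
At the standard offset (UTC−07:00), 06:00 UTC − 7h = 23:00 Solek Coast standard time (rolling into the previous day, 10 October 2026).
The standard-time date in Solek Coast, October 10, 2026, falls between 25 April and 15 November, so daylight saving is in effect and Solek Coast is at UTC−06:00.
06:00 UTC − 6h = 00:00 Solek Coast.

00:00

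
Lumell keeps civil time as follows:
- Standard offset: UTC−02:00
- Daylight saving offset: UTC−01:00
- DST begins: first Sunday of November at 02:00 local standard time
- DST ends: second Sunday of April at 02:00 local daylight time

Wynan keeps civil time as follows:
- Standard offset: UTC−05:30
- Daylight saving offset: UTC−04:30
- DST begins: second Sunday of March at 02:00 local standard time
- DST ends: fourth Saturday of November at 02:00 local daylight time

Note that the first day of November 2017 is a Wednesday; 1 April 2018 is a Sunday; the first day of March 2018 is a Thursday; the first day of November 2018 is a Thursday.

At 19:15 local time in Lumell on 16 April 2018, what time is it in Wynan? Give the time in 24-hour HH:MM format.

1 November 2017 is a Wednesday, so the first Sunday is November 5.
1 April 2018 is a Sunday, so the first Sunday is April 1 and the second is April 8.
16 April 2018 is outside the daylight-saving period (5 November 2017 – 8 April 2018), so Lumell is on standard time, UTC−02:00.
19:15 Lumell + 2h = 21:15 UTC.
1 March 2018 is a Thursday, so the first Sunday is March 4 and the second is March 11.
1 November 2018 is a Thursday, so the first Saturday is November 3 and the fourth is November 24.
At the standard offset (UTC−05:30), 21:15 UTC − 5h30m = 15:45 Wynan standard time.
The standard-time date in Wynan, 16 April 2018, falls between 11 March and 24 November, so daylight saving is in effect and Wynan is at UTC−04:30.
21:15 UTC − 4h30m = 16:45 Wynan.

16:45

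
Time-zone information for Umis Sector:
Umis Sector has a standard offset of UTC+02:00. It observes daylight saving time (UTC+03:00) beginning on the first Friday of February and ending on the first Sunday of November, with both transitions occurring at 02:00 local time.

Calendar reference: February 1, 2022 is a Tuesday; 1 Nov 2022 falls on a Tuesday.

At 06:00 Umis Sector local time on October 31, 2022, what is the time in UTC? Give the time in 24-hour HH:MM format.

03:00

1 February 2022 is a Tuesday, so the first Friday is February 4.
1 November 2022 is a Tuesday, so the first Sunday is November 6.
Daylight saving runs 4 February – 6 November; October 31, 2022 is inside that window, so Umis Sector is at UTC+03:00.
06:00 local − 3h = 03:00 UTC.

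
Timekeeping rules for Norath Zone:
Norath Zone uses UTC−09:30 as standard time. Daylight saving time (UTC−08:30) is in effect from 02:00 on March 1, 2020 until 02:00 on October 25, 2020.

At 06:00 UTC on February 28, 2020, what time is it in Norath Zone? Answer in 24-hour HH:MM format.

20:30

At the standard offset (UTC−09:30), 06:00 UTC − 9h30m = 20:30 Norath Zone standard time (rolling into the previous day, 27 February 2020).
The standard-time date in Norath Zone, February 27, 2020, does not fall between 1 March and 25 October, so daylight saving is not in effect and Norath Zone is at UTC−09:30.
06:00 UTC − 9h30m = 20:30 local (rolling into the previous day, 27 February 2020).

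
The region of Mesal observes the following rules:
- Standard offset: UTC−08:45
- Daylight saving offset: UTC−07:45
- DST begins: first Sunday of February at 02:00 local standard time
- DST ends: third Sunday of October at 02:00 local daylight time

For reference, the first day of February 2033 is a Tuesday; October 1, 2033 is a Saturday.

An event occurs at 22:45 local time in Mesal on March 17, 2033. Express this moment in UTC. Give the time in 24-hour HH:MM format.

06:30

1 February 2033 is a Tuesday, so the first Sunday is February 6.
1 October 2033 is a Saturday, so the first Sunday is October 2 and the third is October 16.
March 17, 2033 falls between 6 February and 16 October, so daylight saving is in effect and Mesal is at UTC−07:45.
22:45 local + 7h45m = 06:30 UTC (rolling into the next day, 18 March 2033).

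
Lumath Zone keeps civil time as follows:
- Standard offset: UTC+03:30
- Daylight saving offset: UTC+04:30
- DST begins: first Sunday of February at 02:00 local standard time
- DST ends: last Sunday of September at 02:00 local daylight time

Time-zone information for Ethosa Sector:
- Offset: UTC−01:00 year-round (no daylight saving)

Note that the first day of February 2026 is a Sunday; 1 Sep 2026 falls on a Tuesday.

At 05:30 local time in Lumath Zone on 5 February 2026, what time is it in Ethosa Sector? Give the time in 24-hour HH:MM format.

1 February 2026 is a Sunday, so the first Sunday is February 1.
1 September 2026 is a Tuesday, so Sundays fall on 6, 13, 20, 27; the last is September 27.
5 February 2026 falls between 1 February and 27 September, so daylight saving is in effect and Lumath Zone is at UTC+04:30.
05:30 Lumath Zone − 4h30m = 01:00 UTC.
Ethosa Sector has no daylight saving, so its offset is UTC−01:00 year-round.
01:00 UTC − 1h = 00:00 Ethosa Sector.

00:00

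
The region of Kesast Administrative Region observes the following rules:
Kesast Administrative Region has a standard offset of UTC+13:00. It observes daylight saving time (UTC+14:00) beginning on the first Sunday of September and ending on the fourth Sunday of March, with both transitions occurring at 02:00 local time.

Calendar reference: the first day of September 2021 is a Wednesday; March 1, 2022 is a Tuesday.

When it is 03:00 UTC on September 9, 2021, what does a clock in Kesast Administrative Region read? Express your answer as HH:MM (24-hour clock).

17:00

1 September 2021 is a Wednesday, so the first Sunday is September 5.
1 March 2022 is a Tuesday, so the first Sunday is March 6 and the fourth is March 27.
At the standard offset (UTC+13:00), 03:00 UTC + 13h = 16:00 Kesast Administrative Region standard time.
The standard-time date in Kesast Administrative Region, September 9, 2021, lies within the daylight-saving period (5 September 2021 – 27 March 2022), so Kesast Administrative Region is on daylight time, UTC+14:00.
03:00 UTC + 14h = 17:00 local.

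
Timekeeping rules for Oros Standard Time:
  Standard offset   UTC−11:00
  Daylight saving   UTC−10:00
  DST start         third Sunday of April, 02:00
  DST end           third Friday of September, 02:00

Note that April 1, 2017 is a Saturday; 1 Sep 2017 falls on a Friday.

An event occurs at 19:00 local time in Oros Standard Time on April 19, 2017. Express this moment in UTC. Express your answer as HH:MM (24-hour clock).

05:00

1 April 2017 is a Saturday, so the first Sunday is April 2 and the third is April 16.
1 September 2017 is a Friday, so the first Friday is September 1 and the third is September 15.
April 19, 2017 falls between 16 April and 15 September, so daylight saving is in effect and Oros Standard Time is at UTC−10:00.
19:00 local + 10h = 05:00 UTC (rolling into the next day, 20 April 2017).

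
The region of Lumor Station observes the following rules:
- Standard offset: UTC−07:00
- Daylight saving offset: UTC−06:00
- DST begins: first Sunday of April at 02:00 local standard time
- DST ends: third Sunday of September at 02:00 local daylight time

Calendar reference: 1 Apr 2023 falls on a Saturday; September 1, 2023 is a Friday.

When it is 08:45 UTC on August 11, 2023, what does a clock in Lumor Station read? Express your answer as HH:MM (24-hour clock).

02:45

1 April 2023 is a Saturday, so the first Sunday is April 2.
1 September 2023 is a Friday, so the first Sunday is September 3 and the third is September 17.
At the standard offset (UTC−07:00), 08:45 UTC − 7h = 01:45 Lumor Station standard time.
Daylight saving runs 2 April – 17 September; the standard-time date in Lumor Station, August 11, 2023, is inside that window, so Lumor Station is at UTC−06:00.
08:45 UTC − 6h = 02:45 local.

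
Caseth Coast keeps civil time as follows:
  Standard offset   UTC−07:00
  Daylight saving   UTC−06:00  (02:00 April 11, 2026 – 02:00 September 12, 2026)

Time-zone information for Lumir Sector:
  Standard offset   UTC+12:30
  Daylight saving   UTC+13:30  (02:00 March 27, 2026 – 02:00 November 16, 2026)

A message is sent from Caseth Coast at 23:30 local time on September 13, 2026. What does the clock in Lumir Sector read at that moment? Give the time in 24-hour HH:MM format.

September 13, 2026 is outside the daylight-saving period (11 April – 12 September), so Caseth Coast is on standard time, UTC−07:00.
23:30 Caseth Coast + 7h = 06:30 UTC (rolling into the next day, 14 September 2026).
At the standard offset (UTC+12:30), 06:30 UTC + 12h30m = 19:00 Lumir Sector standard time.
Daylight saving runs 27 March – 16 November; the standard-time date in Lumir Sector, September 14, 2026, is inside that window, so Lumir Sector is at UTC+13:30.
06:30 UTC + 13h30m = 20:00 Lumir Sector.

20:00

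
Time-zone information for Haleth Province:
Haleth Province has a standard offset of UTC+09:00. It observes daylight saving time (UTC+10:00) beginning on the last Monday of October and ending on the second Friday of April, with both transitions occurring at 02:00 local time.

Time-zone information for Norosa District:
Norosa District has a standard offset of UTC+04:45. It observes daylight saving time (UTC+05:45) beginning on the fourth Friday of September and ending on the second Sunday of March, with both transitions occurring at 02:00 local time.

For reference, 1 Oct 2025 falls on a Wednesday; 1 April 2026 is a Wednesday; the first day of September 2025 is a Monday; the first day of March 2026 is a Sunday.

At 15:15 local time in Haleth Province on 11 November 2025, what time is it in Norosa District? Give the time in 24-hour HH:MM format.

1 October 2025 is a Wednesday, so Mondays fall on 6, 13, 20, 27; the last is October 27.
1 April 2026 is a Wednesday, so the first Friday is April 3 and the second is April 10.
11 November 2025 lies within the daylight-saving period (27 October 2025 – 10 April 2026), so Haleth Province is on daylight time, UTC+10:00.
15:15 Haleth Province − 10h = 05:15 UTC.
1 September 2025 is a Monday, so the first Friday is September 5 and the fourth is September 26.
1 March 2026 is a Sunday, so the first Sunday is March 1 and the second is March 8.
At the standard offset (UTC+04:45), 05:15 UTC + 4h45m = 10:00 Norosa District standard time.
The standard-time date in Norosa District, 11 November 2025, lies within the daylight-saving period (26 September 2025 – 8 March 2026), so Norosa District is on daylight time, UTC+05:45.
05:15 UTC + 5h45m = 11:00 Norosa District.

11:00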